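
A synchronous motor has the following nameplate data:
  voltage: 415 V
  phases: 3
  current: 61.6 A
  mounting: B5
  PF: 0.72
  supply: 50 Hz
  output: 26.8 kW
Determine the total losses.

P_in = √3·V·I·cosφ = 1.732×415×61.6×0.72 = 31879 W
P_out = 26800 W
Losses = P_in − P_out = 31879 − 26800 = 5079 W

5.08 kW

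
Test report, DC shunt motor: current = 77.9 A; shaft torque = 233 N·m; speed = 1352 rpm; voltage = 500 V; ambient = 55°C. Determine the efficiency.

84.7 %

ω = 2π × 1352/60 = 141.6 rad/s; P_out = τω = 233 × 141.6 = 32993 W
P_in = V·I = 500 × 77.9 = 38950 W
η = P_out / P_in = 32993 / 38950 = 0.847 = 84.7%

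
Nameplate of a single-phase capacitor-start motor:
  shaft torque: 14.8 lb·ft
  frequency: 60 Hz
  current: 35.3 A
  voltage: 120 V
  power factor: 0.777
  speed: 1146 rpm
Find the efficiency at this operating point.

τ = 14.8 lb·ft × 1.356 = 20.07 N·m
ω = 2π × 1146/60 = 120 rad/s; P_out = τω = 20.07 × 120 = 2408 W
P_in = V·I·cosφ = 120 × 35.3 × 0.777 = 3291 W
η = P_out / P_in = 2408 / 3291 = 0.732 = 73.2%

73.2 %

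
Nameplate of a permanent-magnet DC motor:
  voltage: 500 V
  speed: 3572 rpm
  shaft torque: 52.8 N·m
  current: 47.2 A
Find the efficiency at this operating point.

ω = 2π × 3572/60 = 374.1 rad/s; P_out = τω = 52.8 × 374.1 = 19752 W
P_in = V·I = 500 × 47.2 = 23600 W
η = P_out / P_in = 19752 / 23600 = 0.837 = 83.7%

83.7 %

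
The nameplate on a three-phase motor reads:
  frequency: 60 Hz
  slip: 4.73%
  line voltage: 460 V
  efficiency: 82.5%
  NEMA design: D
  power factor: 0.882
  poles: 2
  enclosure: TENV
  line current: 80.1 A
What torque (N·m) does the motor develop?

129 N·m

P_in = √3·V·I·cosφ = 1.732 × 460 × 80.1 × 0.882 = 56287 W
P_out = η·P_in = 0.825 × 56287 = 46437 W
n_s = 120×60/2 = 3600 rpm; n = 3600×(1−0.0473) = 3430 rpm
ω = 2π×3430/60 = 359.2 rad/s
τ = P_out/ω = 46437/359.2 = 129 N·m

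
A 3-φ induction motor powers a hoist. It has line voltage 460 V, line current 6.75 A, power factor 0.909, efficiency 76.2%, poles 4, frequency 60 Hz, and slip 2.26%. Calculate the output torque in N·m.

20.2 N·m

P_in = √3·V·I·cosφ = 1.732 × 460 × 6.75 × 0.909 = 4888 W
P_out = η·P_in = 0.762 × 4888 = 3725 W
n_s = 120×60/4 = 1800 rpm; n = 1800×(1−0.0226) = 1759 rpm
ω = 2π×1759/60 = 184.2 rad/s
τ = P_out/ω = 3725/184.2 = 20.2 N·m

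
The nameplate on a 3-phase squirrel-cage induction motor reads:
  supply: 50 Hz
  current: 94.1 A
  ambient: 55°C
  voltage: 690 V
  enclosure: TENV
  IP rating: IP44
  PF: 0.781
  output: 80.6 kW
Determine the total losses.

P_in = √3·V·I·cosφ = 1.732×690×94.1×0.781 = 87829 W
P_out = 80600 W
Losses = P_in − P_out = 87829 − 80600 = 7229 W

7230 W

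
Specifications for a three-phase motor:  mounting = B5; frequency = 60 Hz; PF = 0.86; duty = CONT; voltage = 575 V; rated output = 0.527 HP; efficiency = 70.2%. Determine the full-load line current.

0.654 A

P_out = 0.527 × 746 = 393 W
P_in = P_out / η = 393 / 0.702 = 560 W
I_L = P_in / (√3·V_L·cosφ) = 560 / (1.732 × 575 × 0.86) = 0.654 A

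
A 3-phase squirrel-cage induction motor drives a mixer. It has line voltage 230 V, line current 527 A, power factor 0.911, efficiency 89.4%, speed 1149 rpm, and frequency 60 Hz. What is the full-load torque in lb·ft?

1050 lb·ft

P_in = √3·V·I·cosφ = 1.732 × 230 × 527 × 0.911 = 191251 W
P_out = η·P_in = 0.894 × 191251 = 170978 W
n = 1149 rpm
ω = 2π×1149/60 = 120.3 rad/s
τ = P_out/ω = 170978/120.3 = 1421 N·m
In lb·ft: 1421/1.356 = 1050 lb·ft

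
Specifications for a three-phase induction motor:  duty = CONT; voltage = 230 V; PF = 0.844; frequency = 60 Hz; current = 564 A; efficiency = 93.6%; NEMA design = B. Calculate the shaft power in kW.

P_in = √3·V·I·cosφ = 1.732 × 230 × 564 × 0.844 = 189626 W
P_out = η·P_in = 0.936 × 189626 = 177490 W

177 kW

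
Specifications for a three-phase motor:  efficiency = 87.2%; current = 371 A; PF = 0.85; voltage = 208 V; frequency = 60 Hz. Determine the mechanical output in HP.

P_in = √3·V·I·cosφ = 1.732 × 208 × 371 × 0.85 = 113607 W
P_out = η·P_in = 0.872 × 113607 = 99065 W
= 99065/746 = 133 HP

133 HP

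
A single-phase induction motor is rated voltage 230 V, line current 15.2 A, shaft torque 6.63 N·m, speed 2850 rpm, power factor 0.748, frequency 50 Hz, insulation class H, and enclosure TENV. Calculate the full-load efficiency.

75.7 %

ω = 2π × 2850/60 = 298.5 rad/s; P_out = τω = 6.63 × 298.5 = 1979 W
P_in = V·I·cosφ = 230 × 15.2 × 0.748 = 2615 W
η = P_out / P_in = 1979 / 2615 = 0.757 = 75.7%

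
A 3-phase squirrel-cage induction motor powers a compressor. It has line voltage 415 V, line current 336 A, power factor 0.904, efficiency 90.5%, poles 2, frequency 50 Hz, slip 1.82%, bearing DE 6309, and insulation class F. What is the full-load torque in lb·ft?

P_in = √3·V·I·cosφ = 1.732 × 415 × 336 × 0.904 = 218325 W
P_out = η·P_in = 0.905 × 218325 = 197584 W
n_s = 120×50/2 = 3000 rpm; n = 3000×(1−0.0182) = 2945 rpm
ω = 2π×2945/60 = 308.4 rad/s
τ = P_out/ω = 197584/308.4 = 640.7 N·m
In lb·ft: 640.7/1.356 = 472 lb·ft

472 lb·ft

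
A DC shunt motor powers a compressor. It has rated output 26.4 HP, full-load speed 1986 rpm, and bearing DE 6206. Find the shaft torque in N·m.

P_out = 26.4 × 746 = 19694 W
ω = 2π × 1986/60 = 208 rad/s
τ = P_out/ω = 19694/208 = 94.7 N·m

94.7 N·m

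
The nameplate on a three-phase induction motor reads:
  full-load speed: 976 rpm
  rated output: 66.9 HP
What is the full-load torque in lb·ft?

360 lb·ft

P_out = 66.9 × 746 = 49907 W
ω = 2π × 976/60 = 102.2 rad/s
τ = P_out/ω = 49907/102.2 = 488.3 N·m
In lb·ft: 488.3/1.356 = 360 lb·ft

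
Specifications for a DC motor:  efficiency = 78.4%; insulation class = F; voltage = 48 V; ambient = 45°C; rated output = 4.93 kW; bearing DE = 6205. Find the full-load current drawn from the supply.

131 A

P_out = 4.93 kW = 4930 W
P_in = P_out / η = 4930 / 0.784 = 6288 W
I = P_in / V = 6288 / 48 = 131 A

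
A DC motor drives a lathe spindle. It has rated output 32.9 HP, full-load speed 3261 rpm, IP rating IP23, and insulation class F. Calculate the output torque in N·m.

P_out = 32.9 × 746 = 24543 W
ω = 2π × 3261/60 = 341.5 rad/s
τ = P_out/ω = 24543/341.5 = 71.9 N·m

71.9 N·m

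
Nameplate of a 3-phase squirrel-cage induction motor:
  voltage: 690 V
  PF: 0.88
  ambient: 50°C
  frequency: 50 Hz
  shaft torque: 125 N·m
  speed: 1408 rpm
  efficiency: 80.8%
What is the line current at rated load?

21.7 A

ω = 2π×1408/60 = 147.4 rad/s; P_out = τω = 125 × 147.4 = 18425 W
P_in = P_out / η = 18425 / 0.808 = 22803 W
I_L = P_in / (√3·V_L·cosφ) = 22803 / (1.732 × 690 × 0.88) = 21.7 A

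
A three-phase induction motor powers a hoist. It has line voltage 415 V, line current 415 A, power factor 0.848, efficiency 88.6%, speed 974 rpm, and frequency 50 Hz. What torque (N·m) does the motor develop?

P_in = √3·V·I·cosφ = 1.732 × 415 × 415 × 0.848 = 252953 W
P_out = η·P_in = 0.886 × 252953 = 224116 W
n = 974 rpm
ω = 2π×974/60 = 102 rad/s
τ = P_out/ω = 224116/102 = 2200 N·m

2200 N·m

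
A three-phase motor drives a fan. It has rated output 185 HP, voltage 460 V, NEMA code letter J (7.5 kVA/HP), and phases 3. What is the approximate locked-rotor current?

1740 A

S_LR = 7.5 × 185 = 1387.5 kVA
I_LR = S_LR/(√3·V_L) = 1387500/(1.732×460) = 1740 A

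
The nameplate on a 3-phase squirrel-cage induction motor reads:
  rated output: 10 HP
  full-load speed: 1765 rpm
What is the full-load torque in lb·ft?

P_out = 10 × 746 = 7460 W
ω = 2π × 1765/60 = 184.8 rad/s
τ = P_out/ω = 7460/184.8 = 40.37 N·m
In lb·ft: 40.37/1.356 = 29.8 lb·ft

29.8 lb·ft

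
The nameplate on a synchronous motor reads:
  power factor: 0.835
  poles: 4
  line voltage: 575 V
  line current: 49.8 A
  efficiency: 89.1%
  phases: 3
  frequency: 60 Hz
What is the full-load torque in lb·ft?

144 lb·ft

P_in = √3·V·I·cosφ = 1.732 × 575 × 49.8 × 0.835 = 41413 W
P_out = η·P_in = 0.891 × 41413 = 36899 W
n = n_s = 120×60/4 = 1800 rpm (synchronous)
ω = 2π×1800/60 = 188.5 rad/s
τ = P_out/ω = 36899/188.5 = 195.8 N·m
In lb·ft: 195.8/1.356 = 144 lb·ft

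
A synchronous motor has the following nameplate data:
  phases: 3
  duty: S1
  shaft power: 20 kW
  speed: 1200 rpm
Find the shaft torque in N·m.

ω = 2π × 1200/60 = 125.7 rad/s
τ = P/ω = 20000/125.7 = 159 N·m

159 N·m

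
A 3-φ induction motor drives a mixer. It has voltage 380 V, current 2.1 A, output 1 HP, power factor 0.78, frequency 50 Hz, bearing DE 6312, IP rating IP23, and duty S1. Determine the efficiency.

P_out = 1 × 746 = 746 W
P_in = √3·V_L·I_L·cosφ = 1.732 × 380 × 2.1 × 0.78 = 1078 W
η = P_out / P_in = 746 / 1078 = 0.692 = 69.2%

69.2 %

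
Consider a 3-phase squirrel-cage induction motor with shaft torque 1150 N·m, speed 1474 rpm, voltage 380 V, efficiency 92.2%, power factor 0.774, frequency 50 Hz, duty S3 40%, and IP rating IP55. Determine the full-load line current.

378 A

ω = 2π×1474/60 = 154.4 rad/s; P_out = τω = 1150 × 154.4 = 177560 W
P_in = P_out / η = 177560 / 0.922 = 192581 W
I_L = P_in / (√3·V_L·cosφ) = 192581 / (1.732 × 380 × 0.774) = 378 A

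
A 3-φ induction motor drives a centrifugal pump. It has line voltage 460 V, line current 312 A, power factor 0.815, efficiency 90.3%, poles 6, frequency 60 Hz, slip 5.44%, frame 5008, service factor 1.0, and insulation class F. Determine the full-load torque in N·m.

P_in = √3·V·I·cosφ = 1.732 × 460 × 312 × 0.815 = 202590 W
P_out = η·P_in = 0.903 × 202590 = 182939 W
n_s = 120×60/6 = 1200 rpm; n = 1200×(1−0.0544) = 1135 rpm
ω = 2π×1135/60 = 118.9 rad/s
τ = P_out/ω = 182939/118.9 = 1540 N·m

1540 N·m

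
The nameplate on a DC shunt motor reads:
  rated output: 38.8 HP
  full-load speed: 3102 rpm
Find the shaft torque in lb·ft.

65.7 lb·ft

P_out = 38.8 × 746 = 28945 W
ω = 2π × 3102/60 = 324.8 rad/s
τ = P_out/ω = 28945/324.8 = 89.12 N·m
In lb·ft: 89.12/1.356 = 65.7 lb·ft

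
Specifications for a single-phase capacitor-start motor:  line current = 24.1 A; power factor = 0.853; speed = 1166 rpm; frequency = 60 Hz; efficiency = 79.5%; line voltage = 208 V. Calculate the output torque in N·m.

P_in = V·I·cosφ = 208 × 24.1 × 0.853 = 4276 W
P_out = η·P_in = 0.795 × 4276 = 3399 W
n = 1166 rpm
ω = 2π×1166/60 = 122.1 rad/s
τ = P_out/ω = 3399/122.1 = 27.8 N·m

27.8 N·m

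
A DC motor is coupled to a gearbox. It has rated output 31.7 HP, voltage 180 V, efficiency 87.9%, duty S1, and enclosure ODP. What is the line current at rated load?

149 A

P_out = 31.7 × 746 = 23648 W
P_in = P_out / η = 23648 / 0.879 = 26903 W
I = P_in / V = 26903 / 180 = 149 A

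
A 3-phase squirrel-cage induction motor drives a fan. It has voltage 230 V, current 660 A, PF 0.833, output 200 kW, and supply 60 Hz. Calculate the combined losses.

P_in = √3·V·I·cosφ = 1.732×230×660×0.833 = 219010 W
P_out = 200000 W
Losses = P_in − P_out = 219010 − 200000 = 19010 W

19000 W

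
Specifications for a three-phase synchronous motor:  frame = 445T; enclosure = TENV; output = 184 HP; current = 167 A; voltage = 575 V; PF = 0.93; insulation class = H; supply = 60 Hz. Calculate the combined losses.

17400 W

P_in = √3·V·I·cosφ = 1.732×575×167×0.93 = 154673 W
P_out = 184×746 = 137264 W
Losses = P_in − P_out = 154673 − 137264 = 17409 W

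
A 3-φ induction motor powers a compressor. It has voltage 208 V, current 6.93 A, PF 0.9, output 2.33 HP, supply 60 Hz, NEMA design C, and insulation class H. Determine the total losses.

P_in = √3·V·I·cosφ = 1.732×208×6.93×0.9 = 2247 W
P_out = 2.33×746 = 1738 W
Losses = P_in − P_out = 2247 − 1738 = 509 W

509 W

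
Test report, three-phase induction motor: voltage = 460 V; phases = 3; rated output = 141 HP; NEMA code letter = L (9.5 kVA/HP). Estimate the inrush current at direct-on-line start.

S_LR = 9.5 × 141 = 1339.5 kVA
I_LR = S_LR/(√3·V_L) = 1339500/(1.732×460) = 1680 A

1680 A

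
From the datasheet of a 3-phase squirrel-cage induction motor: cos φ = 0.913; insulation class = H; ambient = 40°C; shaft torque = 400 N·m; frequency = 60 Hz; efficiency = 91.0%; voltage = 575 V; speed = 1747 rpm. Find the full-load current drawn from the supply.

88.4 A

ω = 2π×1747/60 = 182.9 rad/s; P_out = τω = 400 × 182.9 = 73160 W
P_in = P_out / η = 73160 / 0.910 = 80396 W
I_L = P_in / (√3·V_L·cosφ) = 80396 / (1.732 × 575 × 0.913) = 88.4 A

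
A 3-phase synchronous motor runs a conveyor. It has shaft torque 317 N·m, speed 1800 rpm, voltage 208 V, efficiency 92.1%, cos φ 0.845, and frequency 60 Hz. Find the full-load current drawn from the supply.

213 A

ω = 2π×1800/60 = 188.5 rad/s; P_out = τω = 317 × 188.5 = 59755 W
P_in = P_out / η = 59755 / 0.921 = 64881 W
I_L = P_in / (√3·V_L·cosφ) = 64881 / (1.732 × 208 × 0.845) = 213 A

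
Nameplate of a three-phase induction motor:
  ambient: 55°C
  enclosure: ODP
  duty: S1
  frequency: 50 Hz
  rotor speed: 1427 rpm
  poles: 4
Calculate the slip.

4.87 %

n_s = 120f/p = 120×50/4 = 1500 rpm
s = (n_s − n)/n_s = (1500 − 1427)/1500 = 0.0487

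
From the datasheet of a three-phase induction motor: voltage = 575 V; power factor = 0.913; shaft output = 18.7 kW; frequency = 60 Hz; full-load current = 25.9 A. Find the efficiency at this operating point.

P_out = 18.7 kW = 18700 W
P_in = √3·V_L·I_L·cosφ = 1.732 × 575 × 25.9 × 0.913 = 23550 W
η = P_out / P_in = 18700 / 23550 = 0.794 = 79.4%

79.4 %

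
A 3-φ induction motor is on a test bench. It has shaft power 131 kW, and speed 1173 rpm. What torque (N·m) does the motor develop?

ω = 2π × 1173/60 = 122.8 rad/s
τ = P/ω = 131000/122.8 = 1070 N·m

1070 N·m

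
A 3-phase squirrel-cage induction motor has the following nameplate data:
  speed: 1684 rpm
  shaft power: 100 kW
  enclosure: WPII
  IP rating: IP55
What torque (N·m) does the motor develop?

567 N·m

ω = 2π × 1684/60 = 176.3 rad/s
τ = P/ω = 100000/176.3 = 567 N·m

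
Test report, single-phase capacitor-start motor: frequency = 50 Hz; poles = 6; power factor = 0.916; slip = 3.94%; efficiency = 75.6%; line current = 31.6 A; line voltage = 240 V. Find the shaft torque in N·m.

52.2 N·m

P_in = V·I·cosφ = 240 × 31.6 × 0.916 = 6947 W
P_out = η·P_in = 0.756 × 6947 = 5252 W
n_s = 120×50/6 = 1000 rpm; n = 1000×(1−0.0394) = 961 rpm
ω = 2π×961/60 = 100.6 rad/s
τ = P_out/ω = 5252/100.6 = 52.2 N·m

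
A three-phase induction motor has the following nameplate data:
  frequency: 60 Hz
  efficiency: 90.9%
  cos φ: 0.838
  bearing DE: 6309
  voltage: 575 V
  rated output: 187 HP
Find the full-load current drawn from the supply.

184 A

P_out = 187 × 746 = 139502 W
P_in = P_out / η = 139502 / 0.909 = 153468 W
I_L = P_in / (√3·V_L·cosφ) = 153468 / (1.732 × 575 × 0.838) = 184 A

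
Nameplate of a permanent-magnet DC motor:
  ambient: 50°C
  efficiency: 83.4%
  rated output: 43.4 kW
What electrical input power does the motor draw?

52 kW

P_out = 43400 W
P_in = P_out/η = 43400/0.834 = 52038 W = 52 kW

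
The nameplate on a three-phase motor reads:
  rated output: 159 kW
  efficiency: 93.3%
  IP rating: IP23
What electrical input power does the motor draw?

170 kW

P_out = 159000 W
P_in = P_out/η = 159000/0.933 = 170418 W = 170 kW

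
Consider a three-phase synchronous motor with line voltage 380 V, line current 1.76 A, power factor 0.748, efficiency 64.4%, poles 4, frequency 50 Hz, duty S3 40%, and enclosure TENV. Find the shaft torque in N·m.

P_in = √3·V·I·cosφ = 1.732 × 380 × 1.76 × 0.748 = 866 W
P_out = η·P_in = 0.644 × 866 = 558 W
n = n_s = 120×50/4 = 1500 rpm (synchronous)
ω = 2π×1500/60 = 157.1 rad/s
τ = P_out/ω = 558/157.1 = 3.55 N·m

3.55 N·m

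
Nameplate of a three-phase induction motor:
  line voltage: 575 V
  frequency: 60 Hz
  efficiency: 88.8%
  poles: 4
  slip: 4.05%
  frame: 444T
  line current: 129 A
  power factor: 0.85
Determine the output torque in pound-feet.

P_in = √3·V·I·cosφ = 1.732 × 575 × 129 × 0.85 = 109200 W
P_out = η·P_in = 0.888 × 109200 = 96970 W
n_s = 120×60/4 = 1800 rpm; n = 1800×(1−0.0405) = 1727 rpm
ω = 2π×1727/60 = 180.9 rad/s
τ = P_out/ω = 96970/180.9 = 536 N·m
In lb·ft: 536/1.356 = 395 lb·ft

395 lb·ft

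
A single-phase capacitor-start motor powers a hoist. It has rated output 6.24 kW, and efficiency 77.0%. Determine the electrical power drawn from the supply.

P_out = 6240 W
P_in = P_out/η = 6240/0.77 = 8104 W = 8.1 kW

8.1 kW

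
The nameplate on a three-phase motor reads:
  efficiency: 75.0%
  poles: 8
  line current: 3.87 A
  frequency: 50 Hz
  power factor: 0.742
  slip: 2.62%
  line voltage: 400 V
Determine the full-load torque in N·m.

19.5 N·m

P_in = √3·V·I·cosφ = 1.732 × 400 × 3.87 × 0.742 = 1989 W
P_out = η·P_in = 0.75 × 1989 = 1492 W
n_s = 120×50/8 = 750 rpm; n = 750×(1−0.0262) = 730 rpm
ω = 2π×730/60 = 76.45 rad/s
τ = P_out/ω = 1492/76.45 = 19.5 N·m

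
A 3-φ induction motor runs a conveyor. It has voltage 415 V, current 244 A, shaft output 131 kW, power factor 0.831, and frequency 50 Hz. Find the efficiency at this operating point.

89.9 %

P_out = 131 kW = 131000 W
P_in = √3·V_L·I_L·cosφ = 1.732 × 415 × 244 × 0.831 = 145743 W
η = P_out / P_in = 131000 / 145743 = 0.899 = 89.9%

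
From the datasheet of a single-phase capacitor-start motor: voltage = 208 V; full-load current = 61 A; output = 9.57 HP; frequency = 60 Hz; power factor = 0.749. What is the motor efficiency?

P_out = 9.57 × 746 = 7139 W
P_in = V·I·cosφ = 208 × 61 × 0.749 = 9503 W
η = P_out / P_in = 7139 / 9503 = 0.751 = 75.1%

75.1 %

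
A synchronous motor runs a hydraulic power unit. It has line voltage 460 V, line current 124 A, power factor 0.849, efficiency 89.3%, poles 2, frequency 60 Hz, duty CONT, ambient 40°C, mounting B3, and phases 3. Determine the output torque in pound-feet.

P_in = √3·V·I·cosφ = 1.732 × 460 × 124 × 0.849 = 83875 W
P_out = η·P_in = 0.893 × 83875 = 74900 W
n = n_s = 120×60/2 = 3600 rpm (synchronous)
ω = 2π×3600/60 = 377 rad/s
τ = P_out/ω = 74900/377 = 198.7 N·m
In lb·ft: 198.7/1.356 = 147 lb·ft

147 lb·ft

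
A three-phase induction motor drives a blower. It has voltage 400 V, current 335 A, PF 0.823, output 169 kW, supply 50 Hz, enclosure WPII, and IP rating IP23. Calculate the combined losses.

P_in = √3·V·I·cosφ = 1.732×400×335×0.823 = 191008 W
P_out = 169000 W
Losses = P_in − P_out = 191008 − 169000 = 22008 W

22000 W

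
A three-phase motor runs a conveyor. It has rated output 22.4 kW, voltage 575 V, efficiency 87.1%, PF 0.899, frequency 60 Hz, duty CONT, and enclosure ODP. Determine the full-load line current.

28.7 A

P_out = 22.4 kW = 22400 W
P_in = P_out / η = 22400 / 0.871 = 25718 W
I_L = P_in / (√3·V_L·cosφ) = 25718 / (1.732 × 575 × 0.899) = 28.7 A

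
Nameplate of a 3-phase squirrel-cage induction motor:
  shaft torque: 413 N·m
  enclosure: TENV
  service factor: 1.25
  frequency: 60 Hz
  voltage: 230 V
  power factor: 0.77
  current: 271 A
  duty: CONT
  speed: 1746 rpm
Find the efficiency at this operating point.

ω = 2π × 1746/60 = 182.8 rad/s; P_out = τω = 413 × 182.8 = 75496 W
P_in = √3·V_L·I_L·cosφ = 1.732 × 230 × 271 × 0.77 = 83126 W
η = P_out / P_in = 75496 / 83126 = 0.908 = 90.8%

90.8 %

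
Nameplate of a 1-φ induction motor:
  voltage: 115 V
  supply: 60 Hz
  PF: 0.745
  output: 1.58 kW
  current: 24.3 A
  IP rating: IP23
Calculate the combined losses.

P_in = V·I·cosφ = 115×24.3×0.745 = 2082 W
P_out = 1580 W
Losses = P_in − P_out = 2082 − 1580 = 502 W

502 W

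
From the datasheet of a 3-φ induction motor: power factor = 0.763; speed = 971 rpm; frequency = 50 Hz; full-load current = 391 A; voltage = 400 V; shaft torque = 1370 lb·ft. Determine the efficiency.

τ = 1370 lb·ft × 1.356 = 1858 N·m
ω = 2π × 971/60 = 101.7 rad/s; P_out = τω = 1858 × 101.7 = 188959 W
P_in = √3·V_L·I_L·cosφ = 1.732 × 400 × 391 × 0.763 = 206685 W
η = P_out / P_in = 188959 / 206685 = 0.914 = 91.4%

91.4 %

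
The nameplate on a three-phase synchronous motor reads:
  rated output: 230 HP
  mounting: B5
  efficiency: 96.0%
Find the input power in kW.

P_out = 230 × 746 = 171580 W
P_in = P_out/η = 171580/0.96 = 178729 W = 179 kW

179 kW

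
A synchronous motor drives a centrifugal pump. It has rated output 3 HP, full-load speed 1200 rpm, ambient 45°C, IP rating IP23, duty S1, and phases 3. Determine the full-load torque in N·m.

P_out = 3 × 746 = 2238 W
ω = 2π × 1200/60 = 125.7 rad/s
τ = P_out/ω = 2238/125.7 = 17.8 N·m

17.8 N·m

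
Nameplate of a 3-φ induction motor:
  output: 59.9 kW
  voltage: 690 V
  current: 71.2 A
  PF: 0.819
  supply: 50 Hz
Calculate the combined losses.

P_in = √3·V·I·cosφ = 1.732×690×71.2×0.819 = 69688 W
P_out = 59900 W
Losses = P_in − P_out = 69688 − 59900 = 9788 W

9790 W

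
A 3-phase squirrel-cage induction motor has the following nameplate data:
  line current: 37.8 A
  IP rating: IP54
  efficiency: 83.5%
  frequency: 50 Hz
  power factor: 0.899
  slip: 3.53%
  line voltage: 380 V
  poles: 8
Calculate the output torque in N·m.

P_in = √3·V·I·cosφ = 1.732 × 380 × 37.8 × 0.899 = 22366 W
P_out = η·P_in = 0.835 × 22366 = 18676 W
n_s = 120×50/8 = 750 rpm; n = 750×(1−0.0353) = 724 rpm
ω = 2π×724/60 = 75.82 rad/s
τ = P_out/ω = 18676/75.82 = 246 N·m

246 N·m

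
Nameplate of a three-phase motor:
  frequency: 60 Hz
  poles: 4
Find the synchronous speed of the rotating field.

n_s = 120f/p = 120×60/4 = 1800 rpm

1800 rpm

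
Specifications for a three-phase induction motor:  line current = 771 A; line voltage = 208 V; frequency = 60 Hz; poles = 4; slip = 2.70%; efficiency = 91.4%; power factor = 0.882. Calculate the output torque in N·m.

P_in = √3·V·I·cosφ = 1.732 × 208 × 771 × 0.882 = 244982 W
P_out = η·P_in = 0.914 × 244982 = 223914 W
n_s = 120×60/4 = 1800 rpm; n = 1800×(1−0.027) = 1751 rpm
ω = 2π×1751/60 = 183.4 rad/s
τ = P_out/ω = 223914/183.4 = 1220 N·m

1220 N·m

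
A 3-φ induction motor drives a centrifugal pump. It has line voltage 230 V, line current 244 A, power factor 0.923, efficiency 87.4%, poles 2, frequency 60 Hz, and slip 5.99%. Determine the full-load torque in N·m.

P_in = √3·V·I·cosφ = 1.732 × 230 × 244 × 0.923 = 89715 W
P_out = η·P_in = 0.874 × 89715 = 78411 W
n_s = 120×60/2 = 3600 rpm; n = 3600×(1−0.0599) = 3384 rpm
ω = 2π×3384/60 = 354.4 rad/s
τ = P_out/ω = 78411/354.4 = 221 N·m

221 N·m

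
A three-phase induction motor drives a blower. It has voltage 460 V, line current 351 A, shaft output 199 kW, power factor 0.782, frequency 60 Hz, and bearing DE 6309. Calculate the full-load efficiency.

P_out = 199 kW = 199000 W
P_in = √3·V_L·I_L·cosφ = 1.732 × 460 × 351 × 0.782 = 218685 W
η = P_out / P_in = 199000 / 218685 = 0.910 = 91.0%

91.0 %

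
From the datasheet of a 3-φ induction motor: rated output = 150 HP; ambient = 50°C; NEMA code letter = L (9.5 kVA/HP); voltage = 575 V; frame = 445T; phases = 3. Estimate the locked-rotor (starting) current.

S_LR = 9.5 × 150 = 1425 kVA
I_LR = S_LR/(√3·V_L) = 1425000/(1.732×575) = 1430 A

1430 A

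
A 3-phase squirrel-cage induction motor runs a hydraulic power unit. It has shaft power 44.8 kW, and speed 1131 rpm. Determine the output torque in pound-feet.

ω = 2π × 1131/60 = 118.4 rad/s
τ = P/ω = 44800/118.4 = 378.4 N·m
In lb·ft: 378.4/1.356 = 279 lb·ft

279 lb·ft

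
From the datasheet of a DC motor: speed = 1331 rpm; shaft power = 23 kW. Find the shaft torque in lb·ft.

122 lb·ft

ω = 2π × 1331/60 = 139.4 rad/s
τ = P/ω = 23000/139.4 = 165 N·m
In lb·ft: 165/1.356 = 122 lb·ft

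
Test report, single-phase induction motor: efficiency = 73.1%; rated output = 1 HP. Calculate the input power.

P_out = 1 × 746 = 746 W
P_in = P_out/η = 746/0.731 = 1021 W = 1.02 kW

1.02 kW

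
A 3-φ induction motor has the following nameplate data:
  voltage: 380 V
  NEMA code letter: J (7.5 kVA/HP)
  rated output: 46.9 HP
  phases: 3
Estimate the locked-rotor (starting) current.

S_LR = 7.5 × 46.9 = 351.75 kVA
I_LR = S_LR/(√3·V_L) = 351750/(1.732×380) = 534 A

534 A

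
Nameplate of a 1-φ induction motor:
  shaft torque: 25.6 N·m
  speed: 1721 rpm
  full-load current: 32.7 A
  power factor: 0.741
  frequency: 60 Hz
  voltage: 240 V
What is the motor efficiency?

ω = 2π × 1721/60 = 180.2 rad/s; P_out = τω = 25.6 × 180.2 = 4613 W
P_in = V·I·cosφ = 240 × 32.7 × 0.741 = 5815 W
η = P_out / P_in = 4613 / 5815 = 0.793 = 79.3%

79.3 %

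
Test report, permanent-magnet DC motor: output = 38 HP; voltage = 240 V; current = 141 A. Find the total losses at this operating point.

5490 W

P_in = V·I = 240×141 = 33840 W
P_out = 38×746 = 28348 W
Losses = P_in − P_out = 33840 − 28348 = 5492 W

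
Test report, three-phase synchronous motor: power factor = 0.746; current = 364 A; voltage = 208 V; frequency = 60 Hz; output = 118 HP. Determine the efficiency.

90.0 %

P_out = 118 × 746 = 88028 W
P_in = √3·V_L·I_L·cosφ = 1.732 × 208 × 364 × 0.746 = 97825 W
η = P_out / P_in = 88028 / 97825 = 0.900 = 90.0%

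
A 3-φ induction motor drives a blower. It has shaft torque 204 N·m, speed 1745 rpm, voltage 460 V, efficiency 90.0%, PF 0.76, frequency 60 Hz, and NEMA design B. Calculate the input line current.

ω = 2π×1745/60 = 182.7 rad/s; P_out = τω = 204 × 182.7 = 37271 W
P_in = P_out / η = 37271 / 0.900 = 41412 W
I_L = P_in / (√3·V_L·cosφ) = 41412 / (1.732 × 460 × 0.76) = 68.4 A

68.4 A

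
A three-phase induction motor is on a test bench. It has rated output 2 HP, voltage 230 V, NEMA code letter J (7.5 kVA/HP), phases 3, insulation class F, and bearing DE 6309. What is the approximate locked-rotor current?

37.7 A

S_LR = 7.5 × 2 = 15 kVA
I_LR = S_LR/(√3·V_L) = 15000/(1.732×230) = 37.7 A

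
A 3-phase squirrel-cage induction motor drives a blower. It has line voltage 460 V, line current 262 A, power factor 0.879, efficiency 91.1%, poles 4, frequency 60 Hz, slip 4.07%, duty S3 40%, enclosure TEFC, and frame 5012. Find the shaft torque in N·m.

924 N·m

P_in = √3·V·I·cosφ = 1.732 × 460 × 262 × 0.879 = 183483 W
P_out = η·P_in = 0.911 × 183483 = 167153 W
n_s = 120×60/4 = 1800 rpm; n = 1800×(1−0.0407) = 1727 rpm
ω = 2π×1727/60 = 180.9 rad/s
τ = P_out/ω = 167153/180.9 = 924 N·m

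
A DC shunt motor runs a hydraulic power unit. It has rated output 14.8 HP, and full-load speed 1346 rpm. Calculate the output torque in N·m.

P_out = 14.8 × 746 = 11041 W
ω = 2π × 1346/60 = 141 rad/s
τ = P_out/ω = 11041/141 = 78.3 N·m

78.3 N·m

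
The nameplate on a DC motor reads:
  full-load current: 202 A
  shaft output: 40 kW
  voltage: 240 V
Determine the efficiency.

P_out = 40 kW = 40000 W
P_in = V·I = 240 × 202 = 48480 W
η = P_out / P_in = 40000 / 48480 = 0.825 = 82.5%

82.5 %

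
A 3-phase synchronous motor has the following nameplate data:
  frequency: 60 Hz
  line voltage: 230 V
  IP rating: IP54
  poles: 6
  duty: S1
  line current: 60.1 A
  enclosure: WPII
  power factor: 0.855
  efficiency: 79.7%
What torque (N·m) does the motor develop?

P_in = √3·V·I·cosφ = 1.732 × 230 × 60.1 × 0.855 = 20470 W
P_out = η·P_in = 0.797 × 20470 = 16315 W
n = n_s = 120×60/6 = 1200 rpm (synchronous)
ω = 2π×1200/60 = 125.7 rad/s
τ = P_out/ω = 16315/125.7 = 130 N·m

130 N·m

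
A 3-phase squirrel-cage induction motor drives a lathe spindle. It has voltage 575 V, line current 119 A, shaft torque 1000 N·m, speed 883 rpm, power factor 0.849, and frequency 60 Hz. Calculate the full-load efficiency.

ω = 2π × 883/60 = 92.47 rad/s; P_out = τω = 1000 × 92.47 = 92470 W
P_in = √3·V_L·I_L·cosφ = 1.732 × 575 × 119 × 0.849 = 100617 W
η = P_out / P_in = 92470 / 100617 = 0.919 = 91.9%

91.9 %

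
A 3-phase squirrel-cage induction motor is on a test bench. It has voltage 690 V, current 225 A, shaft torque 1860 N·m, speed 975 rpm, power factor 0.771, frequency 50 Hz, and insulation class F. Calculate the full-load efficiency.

ω = 2π × 975/60 = 102.1 rad/s; P_out = τω = 1860 × 102.1 = 189906 W
P_in = √3·V_L·I_L·cosφ = 1.732 × 690 × 225 × 0.771 = 207317 W
η = P_out / P_in = 189906 / 207317 = 0.916 = 91.6%

91.6 %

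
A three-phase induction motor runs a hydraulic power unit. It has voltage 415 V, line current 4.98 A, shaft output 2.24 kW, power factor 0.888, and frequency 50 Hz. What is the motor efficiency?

P_out = 2.24 kW = 2240 W
P_in = √3·V_L·I_L·cosφ = 1.732 × 415 × 4.98 × 0.888 = 3179 W
η = P_out / P_in = 2240 / 3179 = 0.705 = 70.5%

70.5 %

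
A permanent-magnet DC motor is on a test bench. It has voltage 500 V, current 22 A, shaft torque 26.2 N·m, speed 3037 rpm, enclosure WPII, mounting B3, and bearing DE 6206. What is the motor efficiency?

ω = 2π × 3037/60 = 318 rad/s; P_out = τω = 26.2 × 318 = 8332 W
P_in = V·I = 500 × 22 = 11000 W
η = P_out / P_in = 8332 / 11000 = 0.757 = 75.7%

75.7 %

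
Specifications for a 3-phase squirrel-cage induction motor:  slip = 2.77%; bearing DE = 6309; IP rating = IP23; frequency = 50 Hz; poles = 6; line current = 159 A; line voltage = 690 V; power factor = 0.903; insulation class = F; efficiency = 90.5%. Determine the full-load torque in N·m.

1530 N·m

P_in = √3·V·I·cosφ = 1.732 × 690 × 159 × 0.903 = 171586 W
P_out = η·P_in = 0.905 × 171586 = 155285 W
n_s = 120×50/6 = 1000 rpm; n = 1000×(1−0.0277) = 972 rpm
ω = 2π×972/60 = 101.8 rad/s
τ = P_out/ω = 155285/101.8 = 1530 N·m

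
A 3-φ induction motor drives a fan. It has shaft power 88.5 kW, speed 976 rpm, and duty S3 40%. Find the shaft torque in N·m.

866 N·m

ω = 2π × 976/60 = 102.2 rad/s
τ = P/ω = 88500/102.2 = 866 N·m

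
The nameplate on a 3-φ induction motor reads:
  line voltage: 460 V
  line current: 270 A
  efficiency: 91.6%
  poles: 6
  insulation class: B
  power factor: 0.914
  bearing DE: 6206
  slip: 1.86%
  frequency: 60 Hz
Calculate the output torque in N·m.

P_in = √3·V·I·cosφ = 1.732 × 460 × 270 × 0.914 = 196615 W
P_out = η·P_in = 0.916 × 196615 = 180099 W
n_s = 120×60/6 = 1200 rpm; n = 1200×(1−0.0186) = 1178 rpm
ω = 2π×1178/60 = 123.4 rad/s
τ = P_out/ω = 180099/123.4 = 1460 N·m

1460 N·m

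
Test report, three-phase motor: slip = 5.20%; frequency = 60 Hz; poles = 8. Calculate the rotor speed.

853 rpm

n_s = 120f/p = 120×60/8 = 900 rpm
n = n_s(1 − s) = 900 × (1 − 0.052) = 853 rpm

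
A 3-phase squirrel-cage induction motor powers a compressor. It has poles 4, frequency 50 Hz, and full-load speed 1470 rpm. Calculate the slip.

2.00 %

n_s = 120f/p = 120×50/4 = 1500 rpm
s = (n_s − n)/n_s = (1500 − 1470)/1500 = 0.0200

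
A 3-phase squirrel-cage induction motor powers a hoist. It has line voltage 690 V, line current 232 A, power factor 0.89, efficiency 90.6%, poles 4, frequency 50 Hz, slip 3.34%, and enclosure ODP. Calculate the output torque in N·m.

1470 N·m

P_in = √3·V·I·cosφ = 1.732 × 690 × 232 × 0.89 = 246760 W
P_out = η·P_in = 0.906 × 246760 = 223565 W
n_s = 120×50/4 = 1500 rpm; n = 1500×(1−0.0334) = 1450 rpm
ω = 2π×1450/60 = 151.8 rad/s
τ = P_out/ω = 223565/151.8 = 1470 N·m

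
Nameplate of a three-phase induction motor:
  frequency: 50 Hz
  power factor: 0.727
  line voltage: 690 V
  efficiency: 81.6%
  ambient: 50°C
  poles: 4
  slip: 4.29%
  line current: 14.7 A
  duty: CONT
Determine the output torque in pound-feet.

51.1 lb·ft

P_in = √3·V·I·cosφ = 1.732 × 690 × 14.7 × 0.727 = 12772 W
P_out = η·P_in = 0.816 × 12772 = 10422 W
n_s = 120×50/4 = 1500 rpm; n = 1500×(1−0.0429) = 1436 rpm
ω = 2π×1436/60 = 150.4 rad/s
τ = P_out/ω = 10422/150.4 = 69.3 N·m
In lb·ft: 69.3/1.356 = 51.1 lb·ft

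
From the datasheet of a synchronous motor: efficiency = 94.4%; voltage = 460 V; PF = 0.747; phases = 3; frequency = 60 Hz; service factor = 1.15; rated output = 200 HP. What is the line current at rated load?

266 A

P_out = 200 × 746 = 149200 W
P_in = P_out / η = 149200 / 0.944 = 158051 W
I_L = P_in / (√3·V_L·cosφ) = 158051 / (1.732 × 460 × 0.747) = 266 A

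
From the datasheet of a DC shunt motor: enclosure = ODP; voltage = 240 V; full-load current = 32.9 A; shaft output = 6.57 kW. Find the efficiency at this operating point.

P_out = 6.57 kW = 6570 W
P_in = V·I = 240 × 32.9 = 7896 W
η = P_out / P_in = 6570 / 7896 = 0.832 = 83.2%

83.2 %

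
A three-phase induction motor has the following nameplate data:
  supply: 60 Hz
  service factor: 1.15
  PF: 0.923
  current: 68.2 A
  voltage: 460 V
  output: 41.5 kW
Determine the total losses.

8650 W

P_in = √3·V·I·cosφ = 1.732×460×68.2×0.923 = 50152 W
P_out = 41500 W
Losses = P_in − P_out = 50152 − 41500 = 8652 W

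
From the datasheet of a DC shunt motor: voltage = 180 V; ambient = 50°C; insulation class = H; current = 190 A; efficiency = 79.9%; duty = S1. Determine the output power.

27.3 kW

P_in = V·I = 180 × 190 = 34200 W
P_out = η·P_in = 0.799 × 34200 = 27326 W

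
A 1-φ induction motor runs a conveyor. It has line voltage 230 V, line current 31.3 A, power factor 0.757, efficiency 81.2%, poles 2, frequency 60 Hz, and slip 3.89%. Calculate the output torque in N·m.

12.2 N·m

P_in = V·I·cosφ = 230 × 31.3 × 0.757 = 5450 W
P_out = η·P_in = 0.812 × 5450 = 4425 W
n_s = 120×60/2 = 3600 rpm; n = 3600×(1−0.0389) = 3460 rpm
ω = 2π×3460/60 = 362.3 rad/s
τ = P_out/ω = 4425/362.3 = 12.2 N·m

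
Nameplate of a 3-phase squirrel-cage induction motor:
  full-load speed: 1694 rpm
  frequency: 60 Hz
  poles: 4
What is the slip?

5.89 %

n_s = 120f/p = 120×60/4 = 1800 rpm
s = (n_s − n)/n_s = (1800 − 1694)/1800 = 0.0589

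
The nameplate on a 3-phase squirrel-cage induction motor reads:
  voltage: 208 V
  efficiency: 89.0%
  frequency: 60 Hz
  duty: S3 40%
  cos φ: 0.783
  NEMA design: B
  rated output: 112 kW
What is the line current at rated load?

P_out = 112 kW = 112000 W
P_in = P_out / η = 112000 / 0.890 = 125843 W
I_L = P_in / (√3·V_L·cosφ) = 125843 / (1.732 × 208 × 0.783) = 446 A

446 A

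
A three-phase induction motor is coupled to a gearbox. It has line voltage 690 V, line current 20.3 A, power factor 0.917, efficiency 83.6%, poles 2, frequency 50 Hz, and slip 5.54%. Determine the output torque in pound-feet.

46.2 lb·ft

P_in = √3·V·I·cosφ = 1.732 × 690 × 20.3 × 0.917 = 22247 W
P_out = η·P_in = 0.836 × 22247 = 18598 W
n_s = 120×50/2 = 3000 rpm; n = 3000×(1−0.0554) = 2834 rpm
ω = 2π×2834/60 = 296.8 rad/s
τ = P_out/ω = 18598/296.8 = 62.66 N·m
In lb·ft: 62.66/1.356 = 46.2 lb·ft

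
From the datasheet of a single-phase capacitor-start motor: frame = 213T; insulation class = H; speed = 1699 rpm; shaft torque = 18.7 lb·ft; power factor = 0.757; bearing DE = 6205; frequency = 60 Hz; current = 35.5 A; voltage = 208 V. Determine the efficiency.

τ = 18.7 lb·ft × 1.356 = 25.36 N·m
ω = 2π × 1699/60 = 177.9 rad/s; P_out = τω = 25.36 × 177.9 = 4512 W
P_in = V·I·cosφ = 208 × 35.5 × 0.757 = 5590 W
η = P_out / P_in = 4512 / 5590 = 0.807 = 80.7%

80.7 %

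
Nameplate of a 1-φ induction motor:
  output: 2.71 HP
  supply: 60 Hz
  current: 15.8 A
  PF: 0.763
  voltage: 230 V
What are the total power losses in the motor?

751 W

P_in = V·I·cosφ = 230×15.8×0.763 = 2773 W
P_out = 2.71×746 = 2022 W
Losses = P_in − P_out = 2773 − 2022 = 751 W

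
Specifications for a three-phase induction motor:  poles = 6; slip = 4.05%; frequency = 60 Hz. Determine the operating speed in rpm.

n_s = 120f/p = 120×60/6 = 1200 rpm
n = n_s(1 − s) = 1200 × (1 − 0.0405) = 1151 rpm

1151 rpm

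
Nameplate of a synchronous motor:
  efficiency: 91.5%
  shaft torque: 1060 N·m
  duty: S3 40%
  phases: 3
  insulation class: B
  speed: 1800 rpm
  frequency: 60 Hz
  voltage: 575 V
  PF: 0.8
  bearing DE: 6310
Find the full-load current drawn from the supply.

274 A

ω = 2π×1800/60 = 188.5 rad/s; P_out = τω = 1060 × 188.5 = 199810 W
P_in = P_out / η = 199810 / 0.915 = 218372 W
I_L = P_in / (√3·V_L·cosφ) = 218372 / (1.732 × 575 × 0.8) = 274 A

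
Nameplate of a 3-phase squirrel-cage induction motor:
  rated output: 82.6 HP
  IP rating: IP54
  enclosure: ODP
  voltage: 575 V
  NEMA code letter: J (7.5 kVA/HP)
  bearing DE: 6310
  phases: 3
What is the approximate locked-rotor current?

622 A

S_LR = 7.5 × 82.6 = 619.5 kVA
I_LR = S_LR/(√3·V_L) = 619500/(1.732×575) = 622 A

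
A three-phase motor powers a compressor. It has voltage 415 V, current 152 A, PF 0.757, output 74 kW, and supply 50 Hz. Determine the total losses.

P_in = √3·V·I·cosφ = 1.732×415×152×0.757 = 82706 W
P_out = 74000 W
Losses = P_in − P_out = 82706 − 74000 = 8706 W

8.71 kW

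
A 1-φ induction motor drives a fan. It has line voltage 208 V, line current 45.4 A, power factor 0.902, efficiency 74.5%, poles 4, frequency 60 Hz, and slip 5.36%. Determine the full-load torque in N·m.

35.6 N·m

P_in = V·I·cosφ = 208 × 45.4 × 0.902 = 8518 W
P_out = η·P_in = 0.745 × 8518 = 6346 W
n_s = 120×60/4 = 1800 rpm; n = 1800×(1−0.0536) = 1704 rpm
ω = 2π×1704/60 = 178.4 rad/s
τ = P_out/ω = 6346/178.4 = 35.6 N·m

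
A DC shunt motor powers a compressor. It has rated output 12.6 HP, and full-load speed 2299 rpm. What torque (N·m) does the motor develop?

P_out = 12.6 × 746 = 9400 W
ω = 2π × 2299/60 = 240.8 rad/s
τ = P_out/ω = 9400/240.8 = 39 N·m

39 N·m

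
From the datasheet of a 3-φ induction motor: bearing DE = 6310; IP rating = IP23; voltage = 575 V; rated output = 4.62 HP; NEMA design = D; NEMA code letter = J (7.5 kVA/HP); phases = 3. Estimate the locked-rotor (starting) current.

34.8 A

S_LR = 7.5 × 4.62 = 34.65 kVA
I_LR = S_LR/(√3·V_L) = 34650/(1.732×575) = 34.8 A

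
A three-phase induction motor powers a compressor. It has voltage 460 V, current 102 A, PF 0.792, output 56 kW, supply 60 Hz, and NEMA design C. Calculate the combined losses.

8360 W

P_in = √3·V·I·cosφ = 1.732×460×102×0.792 = 64362 W
P_out = 56000 W
Losses = P_in − P_out = 64362 − 56000 = 8362 W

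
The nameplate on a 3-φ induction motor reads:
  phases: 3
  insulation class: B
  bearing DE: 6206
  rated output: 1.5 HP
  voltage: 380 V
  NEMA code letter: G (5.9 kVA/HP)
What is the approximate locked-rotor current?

13.4 A

S_LR = 5.9 × 1.5 = 8.85 kVA
I_LR = S_LR/(√3·V_L) = 8850/(1.732×380) = 13.4 A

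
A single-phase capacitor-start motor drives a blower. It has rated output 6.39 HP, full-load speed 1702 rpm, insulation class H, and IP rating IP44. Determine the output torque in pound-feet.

19.7 lb·ft

P_out = 6.39 × 746 = 4767 W
ω = 2π × 1702/60 = 178.2 rad/s
τ = P_out/ω = 4767/178.2 = 26.75 N·m
In lb·ft: 26.75/1.356 = 19.7 lb·ft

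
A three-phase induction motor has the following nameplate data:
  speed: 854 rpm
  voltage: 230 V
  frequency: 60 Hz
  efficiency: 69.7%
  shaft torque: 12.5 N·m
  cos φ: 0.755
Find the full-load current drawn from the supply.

5.33 A

ω = 2π×854/60 = 89.43 rad/s; P_out = τω = 12.5 × 89.43 = 1118 W
P_in = P_out / η = 1118 / 0.697 = 1604 W
I_L = P_in / (√3·V_L·cosφ) = 1604 / (1.732 × 230 × 0.755) = 5.33 A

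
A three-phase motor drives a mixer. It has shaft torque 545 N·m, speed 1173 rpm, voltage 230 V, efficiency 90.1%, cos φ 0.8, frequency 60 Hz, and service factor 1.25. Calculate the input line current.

233 A

ω = 2π×1173/60 = 122.8 rad/s; P_out = τω = 545 × 122.8 = 66926 W
P_in = P_out / η = 66926 / 0.901 = 74280 W
I_L = P_in / (√3·V_L·cosφ) = 74280 / (1.732 × 230 × 0.8) = 233 A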